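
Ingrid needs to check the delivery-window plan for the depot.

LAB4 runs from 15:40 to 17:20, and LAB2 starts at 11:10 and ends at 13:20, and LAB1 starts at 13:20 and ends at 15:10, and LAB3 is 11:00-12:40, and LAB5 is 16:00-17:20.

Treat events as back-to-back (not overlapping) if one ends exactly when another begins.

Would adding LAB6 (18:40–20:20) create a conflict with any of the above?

LAB3: ends 12:40 at or before LAB6 starts 18:40 → clear.
LAB2: ends 13:20 at or before LAB6 starts 18:40 → clear.
LAB1: ends 15:10 at or before LAB6 starts 18:40 → clear.
LAB4: ends 17:20 at or before LAB6 starts 18:40 → clear.
LAB5: ends 17:20 at or before LAB6 starts 18:40 → clear.

No — it doesn't clash with anything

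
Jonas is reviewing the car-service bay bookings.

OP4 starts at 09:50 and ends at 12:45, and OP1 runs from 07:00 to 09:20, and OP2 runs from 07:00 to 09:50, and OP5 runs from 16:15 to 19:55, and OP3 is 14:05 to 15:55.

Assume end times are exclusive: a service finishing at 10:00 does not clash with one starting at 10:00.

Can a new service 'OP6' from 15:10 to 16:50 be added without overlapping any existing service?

OP1: ends 09:20 at or before OP6 starts 15:10 → clear.
OP2: ends 09:50 at or before OP6 starts 15:10 → clear.
OP4: ends 12:45 at or before OP6 starts 15:10 → clear.
OP3: starts 14:05 before OP6 ends 16:50, and ends 15:55 after OP6 starts 15:10 → overlap.
OP5: starts 16:15 before OP6 ends 16:50, and ends 19:55 after OP6 starts 15:10 → overlap.
OP6 overlaps OP3, OP5.

No — it overlaps OP3, OP5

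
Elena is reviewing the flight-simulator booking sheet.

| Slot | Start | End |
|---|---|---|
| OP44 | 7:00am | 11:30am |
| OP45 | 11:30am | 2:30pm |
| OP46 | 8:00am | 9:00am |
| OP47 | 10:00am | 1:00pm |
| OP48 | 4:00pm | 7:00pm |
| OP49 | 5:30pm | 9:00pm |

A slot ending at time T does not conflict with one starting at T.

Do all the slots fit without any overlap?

No

Check each pair: they overlap iff neither finishes before the other starts.
Sorted by start: OP44, OP46, OP47, OP45, OP48, OP49.
OP46 starts before OP44 ends → OP44 and OP46 overlap.
That's a conflict, so the schedule is not conflict-free.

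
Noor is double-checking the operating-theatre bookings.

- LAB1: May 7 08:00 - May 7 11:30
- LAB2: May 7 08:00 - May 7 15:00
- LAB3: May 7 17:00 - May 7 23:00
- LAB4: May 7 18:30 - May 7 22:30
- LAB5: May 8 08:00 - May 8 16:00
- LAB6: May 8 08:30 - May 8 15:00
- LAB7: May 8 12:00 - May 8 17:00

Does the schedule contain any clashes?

Sorted by start: LAB1, LAB2, LAB3, LAB4, LAB5, LAB6, LAB7.
LAB2 starts before LAB1 ends → LAB1 and LAB2 overlap.
That's a conflict, so the schedule is not conflict-free.

Yes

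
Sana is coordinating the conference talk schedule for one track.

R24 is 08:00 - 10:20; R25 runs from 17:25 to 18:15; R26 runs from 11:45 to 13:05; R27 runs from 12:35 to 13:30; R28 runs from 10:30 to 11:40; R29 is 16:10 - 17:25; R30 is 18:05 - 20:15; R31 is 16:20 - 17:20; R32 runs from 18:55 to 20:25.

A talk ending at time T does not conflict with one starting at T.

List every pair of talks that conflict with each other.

R25 & R30, R26 & R27, R29 & R31, R30 & R32

Sorted by start: R24, R28, R26, R27, R29, R31, R25, R30, R32.
R28 starts after R24 ends, so nothing later overlaps R24 either.
R26 starts after R28 ends, so nothing later overlaps R28 either.
R27 starts before R26 ends → R26 and R27 overlap.
R29 starts after R26 ends, so nothing later overlaps R26 either.
R29 starts after R27 ends, so nothing later overlaps R27 either.
R31 starts before R29 ends → R29 and R31 overlap.
R25 starts exactly when R29 ends (back-to-back, no overlap), so nothing later overlaps R29 either.
R25 starts after R31 ends, so nothing later overlaps R31 either.
R30 starts before R25 ends → R25 and R30 overlap.
R32 starts after R25 ends.
R32 starts before R30 ends → R30 and R32 overlap.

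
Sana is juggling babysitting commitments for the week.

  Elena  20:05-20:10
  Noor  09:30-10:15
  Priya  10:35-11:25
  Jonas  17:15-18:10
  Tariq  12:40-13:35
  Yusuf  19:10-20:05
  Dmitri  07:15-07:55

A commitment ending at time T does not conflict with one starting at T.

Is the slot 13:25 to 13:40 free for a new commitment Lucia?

No — it overlaps Tariq

Dmitri: ends 07:55 at or before Lucia starts 13:25 → clear.
Noor: ends 10:15 at or before Lucia starts 13:25 → clear.
Priya: ends 11:25 at or before Lucia starts 13:25 → clear.
Tariq: starts 12:40 before Lucia ends 13:40, and ends 13:35 after Lucia starts 13:25 → overlap.
Jonas: starts 17:15 at or after Lucia ends 13:40 → clear.
Yusuf: starts 19:10 at or after Lucia ends 13:40 → clear.
Elena: starts 20:05 at or after Lucia ends 13:40 → clear.
Lucia overlaps Tariq.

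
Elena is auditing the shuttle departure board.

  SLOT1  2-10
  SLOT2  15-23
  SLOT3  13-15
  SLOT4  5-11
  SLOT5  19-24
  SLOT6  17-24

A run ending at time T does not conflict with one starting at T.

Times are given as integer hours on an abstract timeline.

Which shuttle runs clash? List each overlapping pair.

SLOT1 & SLOT4, SLOT2 & SLOT5, SLOT2 & SLOT6, SLOT5 & SLOT6

Sorted by start: SLOT1, SLOT4, SLOT3, SLOT2, SLOT6, SLOT5.
SLOT4 starts before SLOT1 ends → SLOT1 and SLOT4 overlap.
SLOT3 starts after SLOT1 ends, so nothing later overlaps SLOT1 either.
SLOT3 starts after SLOT4 ends, so nothing later overlaps SLOT4 either.
SLOT2 starts exactly when SLOT3 ends (back-to-back, no overlap), so nothing later overlaps SLOT3 either.
SLOT6 starts before SLOT2 ends → SLOT2 and SLOT6 overlap.
SLOT5 starts before SLOT2 ends → SLOT2 and SLOT5 overlap.
SLOT5 starts before SLOT6 ends → SLOT6 and SLOT5 overlap.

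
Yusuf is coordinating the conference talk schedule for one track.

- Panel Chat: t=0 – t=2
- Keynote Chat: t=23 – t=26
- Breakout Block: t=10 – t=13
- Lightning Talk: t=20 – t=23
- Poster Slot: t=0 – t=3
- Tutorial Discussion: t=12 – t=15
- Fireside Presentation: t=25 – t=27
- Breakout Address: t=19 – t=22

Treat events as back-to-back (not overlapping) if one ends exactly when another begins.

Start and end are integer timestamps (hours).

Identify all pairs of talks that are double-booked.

Sorted by start: Poster Slot, Panel Chat, Breakout Block, Tutorial Discussion, Breakout Address, Lightning Talk, Keynote Chat, Fireside Presentation.
Panel Chat starts before Poster Slot ends → Poster Slot and Panel Chat overlap.
Breakout Block starts after Poster Slot ends; Poster Slot is clear from here.
Breakout Block starts after Panel Chat ends; Panel Chat is clear from here.
Tutorial Discussion starts before Breakout Block ends → Breakout Block and Tutorial Discussion overlap.
Breakout Address starts after Breakout Block ends; Breakout Block is clear from here.
Breakout Address starts after Tutorial Discussion ends; Tutorial Discussion is clear from here.
Lightning Talk starts before Breakout Address ends → Breakout Address and Lightning Talk overlap.
Keynote Chat starts after Breakout Address ends; Breakout Address is clear from here.
Keynote Chat starts exactly when Lightning Talk ends (back-to-back, no overlap); Lightning Talk is clear from here.
Fireside Presentation starts before Keynote Chat ends → Keynote Chat and Fireside Presentation overlap.

Breakout Address & Lightning Talk, Breakout Block & Tutorial Discussion, Fireside Presentation & Keynote Chat, Panel Chat & Poster Slot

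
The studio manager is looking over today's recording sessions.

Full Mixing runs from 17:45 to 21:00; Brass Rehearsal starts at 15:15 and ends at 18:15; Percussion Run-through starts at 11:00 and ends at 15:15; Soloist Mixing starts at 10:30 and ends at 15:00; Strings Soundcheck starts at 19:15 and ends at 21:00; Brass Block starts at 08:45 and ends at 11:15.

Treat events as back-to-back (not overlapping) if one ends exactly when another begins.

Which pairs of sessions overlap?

Brass Block & Percussion Run-through, Brass Block & Soloist Mixing, Brass Rehearsal & Full Mixing, Full Mixing & Strings Soundcheck, Percussion Run-through & Soloist Mixing

Two intervals overlap when each starts before the other ends.
Sorted by start: Brass Block, Soloist Mixing, Percussion Run-through, Brass Rehearsal, Full Mixing, Strings Soundcheck.
Soloist Mixing starts before Brass Block ends → Brass Block and Soloist Mixing overlap.
Percussion Run-through starts before Brass Block ends → Brass Block and Percussion Run-through overlap.
Brass Rehearsal starts after Brass Block ends, so Brass Block has no further overlaps.
Percussion Run-through starts before Soloist Mixing ends → Soloist Mixing and Percussion Run-through overlap.
Brass Rehearsal starts after Soloist Mixing ends, so Soloist Mixing has no further overlaps.
Brass Rehearsal starts exactly when Percussion Run-through ends (back-to-back, no overlap), so Percussion Run-through has no further overlaps.
Full Mixing starts before Brass Rehearsal ends → Brass Rehearsal and Full Mixing overlap.
Strings Soundcheck starts after Brass Rehearsal ends.
Strings Soundcheck starts before Full Mixing ends → Full Mixing and Strings Soundcheck overlap.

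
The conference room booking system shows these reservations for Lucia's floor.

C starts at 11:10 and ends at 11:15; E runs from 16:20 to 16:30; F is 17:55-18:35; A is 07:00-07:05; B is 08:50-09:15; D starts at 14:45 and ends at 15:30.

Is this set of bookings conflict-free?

Two intervals overlap when each starts before the other ends.
Sorted by start: A, B, C, D, E, F.
B starts after A ends, so A has no further overlaps.
C starts after B ends, so B has no further overlaps.
D starts after C ends, so C has no further overlaps.
E starts after D ends, so D has no further overlaps.
F starts after E ends.
Every pair is clear; the schedule has no overlaps.

Yes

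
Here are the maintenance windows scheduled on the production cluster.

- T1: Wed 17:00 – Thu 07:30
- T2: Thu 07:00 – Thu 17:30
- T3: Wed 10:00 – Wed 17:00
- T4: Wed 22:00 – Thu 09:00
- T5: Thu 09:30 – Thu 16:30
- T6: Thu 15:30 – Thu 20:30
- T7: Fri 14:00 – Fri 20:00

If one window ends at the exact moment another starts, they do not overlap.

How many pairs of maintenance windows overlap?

Check each pair: they overlap iff neither finishes before the other starts.
Sorted by start: T3, T1, T4, T2, T5, T6, T7.
T1 starts exactly when T3 ends (back-to-back, no overlap); T3 is clear from here.
T4 starts before T1 ends → T1 and T4 overlap.
T2 starts before T1 ends → T1 and T2 overlap.
T5 starts after T1 ends; T1 is clear from here.
T2 starts before T4 ends → T4 and T2 overlap.
T5 starts after T4 ends; T4 is clear from here.
T5 starts before T2 ends → T2 and T5 overlap.
T6 starts before T2 ends → T2 and T6 overlap.
T7 starts after T2 ends.
T6 starts before T5 ends → T5 and T6 overlap.
T7 starts after T5 ends.
T7 starts after T6 ends.
Overlapping pairs: T1 & T2, T1 & T4, T2 & T4, T2 & T5, T2 & T6, T5 & T6 — 6 in total.

6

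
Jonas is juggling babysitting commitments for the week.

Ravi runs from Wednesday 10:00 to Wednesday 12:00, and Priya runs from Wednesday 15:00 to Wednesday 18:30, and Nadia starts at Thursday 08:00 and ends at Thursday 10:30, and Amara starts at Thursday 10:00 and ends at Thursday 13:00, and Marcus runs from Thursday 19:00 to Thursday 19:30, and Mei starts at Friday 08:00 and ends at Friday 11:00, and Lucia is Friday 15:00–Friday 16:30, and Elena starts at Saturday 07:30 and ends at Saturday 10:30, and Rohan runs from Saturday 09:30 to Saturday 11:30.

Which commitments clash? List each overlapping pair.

Sorted by start: Ravi, Priya, Nadia, Amara, Marcus, Mei, Lucia, Elena, Rohan.
Priya starts after Ravi ends; Ravi is clear from here.
Nadia starts after Priya ends; Priya is clear from here.
Amara starts before Nadia ends → Nadia and Amara overlap.
Marcus starts after Nadia ends; Nadia is clear from here.
Marcus starts after Amara ends; Amara is clear from here.
Mei starts after Marcus ends; Marcus is clear from here.
Lucia starts after Mei ends; Mei is clear from here.
Elena starts after Lucia ends; Lucia is clear from here.
Rohan starts before Elena ends → Elena and Rohan overlap.

Amara & Nadia, Elena & Rohan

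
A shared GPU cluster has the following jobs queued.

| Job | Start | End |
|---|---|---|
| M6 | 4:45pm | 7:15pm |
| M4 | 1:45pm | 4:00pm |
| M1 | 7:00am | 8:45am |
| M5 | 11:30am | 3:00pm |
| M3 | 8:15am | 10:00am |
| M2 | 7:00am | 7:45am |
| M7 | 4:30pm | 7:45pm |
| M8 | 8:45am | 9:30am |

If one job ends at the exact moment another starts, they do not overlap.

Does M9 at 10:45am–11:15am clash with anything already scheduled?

No — it doesn't clash with anything

M1: ends 8:45am at or before M9 starts 10:45am → clear.
M2: ends 7:45am at or before M9 starts 10:45am → clear.
M3: ends 10:00am at or before M9 starts 10:45am → clear.
M8: ends 9:30am at or before M9 starts 10:45am → clear.
M5: starts 11:30am at or after M9 ends 11:15am → clear.
M4: starts 1:45pm at or after M9 ends 11:15am → clear.
M7: starts 4:30pm at or after M9 ends 11:15am → clear.
M6: starts 4:45pm at or after M9 ends 11:15am → clear.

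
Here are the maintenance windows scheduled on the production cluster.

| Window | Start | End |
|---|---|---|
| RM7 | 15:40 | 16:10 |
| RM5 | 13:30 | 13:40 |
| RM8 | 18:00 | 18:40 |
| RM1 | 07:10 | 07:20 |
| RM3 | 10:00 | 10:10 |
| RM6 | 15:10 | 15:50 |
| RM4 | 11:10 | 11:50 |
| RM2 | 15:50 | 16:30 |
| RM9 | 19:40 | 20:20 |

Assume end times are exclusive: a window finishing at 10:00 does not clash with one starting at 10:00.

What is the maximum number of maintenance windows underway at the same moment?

2

Walk through starts and ends in time order (an end at T is processed before a start at T):
07:10 start RM1 → 1
07:20 end RM1 → 0
10:00 start RM3 → 1
10:10 end RM3 → 0
11:10 start RM4 → 1
11:50 end RM4 → 0
13:30 start RM5 → 1
13:40 end RM5 → 0
15:10 start RM6 → 1
15:40 start RM7 → 2
15:50 end RM6 → 1
15:50 start RM2 → 2
16:10 end RM7 → 1
16:30 end RM2 → 0
18:00 start RM8 → 1
18:40 end RM8 → 0
19:40 start RM9 → 1
20:20 end RM9 → 0
Peak is 2, at 15:40 (RM6, RM7).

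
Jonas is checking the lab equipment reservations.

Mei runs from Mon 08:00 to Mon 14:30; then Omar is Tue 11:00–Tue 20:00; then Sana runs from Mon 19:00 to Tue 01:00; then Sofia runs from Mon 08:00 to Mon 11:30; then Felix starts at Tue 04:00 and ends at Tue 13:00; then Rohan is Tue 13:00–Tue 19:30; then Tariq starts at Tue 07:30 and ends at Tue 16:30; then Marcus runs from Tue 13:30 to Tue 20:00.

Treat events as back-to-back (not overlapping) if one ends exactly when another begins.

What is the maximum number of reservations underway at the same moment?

4

Walk through starts and ends in time order (an end at T is processed before a start at T):
Mon 08:00 start Mei → 1
Mon 08:00 start Sofia → 2
Mon 11:30 end Sofia → 1
Mon 14:30 end Mei → 0
Mon 19:00 start Sana → 1
Tue 01:00 end Sana → 0
Tue 04:00 start Felix → 1
Tue 07:30 start Tariq → 2
Tue 11:00 start Omar → 3
Tue 13:00 end Felix → 2
Tue 13:00 start Rohan → 3
Tue 13:30 start Marcus → 4
Tue 16:30 end Tariq → 3
Tue 19:30 end Rohan → 2
Tue 20:00 end Marcus → 1
Tue 20:00 end Omar → 0
Peak is 4, at Tue 13:30 (Marcus, Omar, Rohan, Tariq).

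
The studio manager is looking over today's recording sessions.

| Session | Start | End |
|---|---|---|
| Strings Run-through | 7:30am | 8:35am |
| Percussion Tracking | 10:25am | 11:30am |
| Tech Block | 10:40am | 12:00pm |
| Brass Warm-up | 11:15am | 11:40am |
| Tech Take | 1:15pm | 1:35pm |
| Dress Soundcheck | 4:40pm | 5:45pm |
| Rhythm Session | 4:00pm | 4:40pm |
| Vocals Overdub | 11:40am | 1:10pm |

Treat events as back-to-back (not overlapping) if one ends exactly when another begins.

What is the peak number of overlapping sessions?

Walk through starts and ends in time order (an end at T is processed before a start at T):
7:30am start Strings Run-through → 1
8:35am end Strings Run-through → 0
10:25am start Percussion Tracking → 1
10:40am start Tech Block → 2
11:15am start Brass Warm-up → 3
11:30am end Percussion Tracking → 2
11:40am end Brass Warm-up → 1
11:40am start Vocals Overdub → 2
12:00pm end Tech Block → 1
1:10pm end Vocals Overdub → 0
1:15pm start Tech Take → 1
1:35pm end Tech Take → 0
4:00pm start Rhythm Session → 1
4:40pm end Rhythm Session → 0
4:40pm start Dress Soundcheck → 1
5:45pm end Dress Soundcheck → 0
Peak is 3, at 11:15am (Brass Warm-up, Percussion Tracking, Tech Block).

3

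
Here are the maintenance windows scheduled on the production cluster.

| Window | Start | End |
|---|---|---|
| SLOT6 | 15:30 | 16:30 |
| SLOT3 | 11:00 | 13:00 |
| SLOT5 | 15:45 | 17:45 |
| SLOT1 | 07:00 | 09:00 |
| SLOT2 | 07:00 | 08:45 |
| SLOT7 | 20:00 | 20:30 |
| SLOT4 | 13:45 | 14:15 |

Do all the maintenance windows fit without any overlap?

No

Sorted by start: SLOT1, SLOT2, SLOT3, SLOT4, SLOT6, SLOT5, SLOT7.
SLOT2 starts before SLOT1 ends → SLOT1 and SLOT2 overlap.
That's a conflict, so the schedule is not conflict-free.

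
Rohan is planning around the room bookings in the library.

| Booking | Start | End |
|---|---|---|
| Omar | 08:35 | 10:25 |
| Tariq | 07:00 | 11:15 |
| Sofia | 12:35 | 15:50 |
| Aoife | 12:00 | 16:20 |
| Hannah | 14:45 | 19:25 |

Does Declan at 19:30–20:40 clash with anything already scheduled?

Tariq: ends 11:15 at or before Declan starts 19:30 → clear.
Omar: ends 10:25 at or before Declan starts 19:30 → clear.
Aoife: ends 16:20 at or before Declan starts 19:30 → clear.
Sofia: ends 15:50 at or before Declan starts 19:30 → clear.
Hannah: ends 19:25 at or before Declan starts 19:30 → clear.

No — it doesn't clash with anything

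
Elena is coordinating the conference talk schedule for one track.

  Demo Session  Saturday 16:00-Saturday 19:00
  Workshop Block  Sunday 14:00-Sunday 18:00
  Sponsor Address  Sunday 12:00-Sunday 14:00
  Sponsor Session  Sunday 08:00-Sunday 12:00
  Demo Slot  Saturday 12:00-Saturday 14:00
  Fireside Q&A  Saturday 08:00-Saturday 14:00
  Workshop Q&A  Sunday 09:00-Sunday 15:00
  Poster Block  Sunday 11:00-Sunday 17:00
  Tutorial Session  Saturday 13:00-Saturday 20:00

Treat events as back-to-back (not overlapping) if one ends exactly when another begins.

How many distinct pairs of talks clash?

11

Check each pair: they overlap iff neither finishes before the other starts.
Sorted by start: Fireside Q&A, Demo Slot, Tutorial Session, Demo Session, Sponsor Session, Workshop Q&A, Poster Block, Sponsor Address, Workshop Block.
Demo Slot starts before Fireside Q&A ends → Fireside Q&A and Demo Slot overlap.
Tutorial Session starts before Fireside Q&A ends → Fireside Q&A and Tutorial Session overlap.
Demo Session starts after Fireside Q&A ends, so nothing later overlaps Fireside Q&A either.
Tutorial Session starts before Demo Slot ends → Demo Slot and Tutorial Session overlap.
Demo Session starts after Demo Slot ends, so nothing later overlaps Demo Slot either.
Demo Session starts before Tutorial Session ends → Tutorial Session and Demo Session overlap.
Sponsor Session starts after Tutorial Session ends, so nothing later overlaps Tutorial Session either.
Sponsor Session starts after Demo Session ends, so nothing later overlaps Demo Session either.
Workshop Q&A starts before Sponsor Session ends → Sponsor Session and Workshop Q&A overlap.
Poster Block starts before Sponsor Session ends → Sponsor Session and Poster Block overlap.
Sponsor Address starts exactly when Sponsor Session ends (back-to-back, no overlap), so nothing later overlaps Sponsor Session either.
Poster Block starts before Workshop Q&A ends → Workshop Q&A and Poster Block overlap.
Sponsor Address starts before Workshop Q&A ends → Workshop Q&A and Sponsor Address overlap.
Workshop Block starts before Workshop Q&A ends → Workshop Q&A and Workshop Block overlap.
Sponsor Address starts before Poster Block ends → Poster Block and Sponsor Address overlap.
Workshop Block starts before Poster Block ends → Poster Block and Workshop Block overlap.
Workshop Block starts exactly when Sponsor Address ends (back-to-back, no overlap).
Overlapping pairs: Demo Session & Tutorial Session, Demo Slot & Fireside Q&A, Demo Slot & Tutorial Session, Fireside Q&A & Tutorial Session, Poster Block & Sponsor Address, Poster Block & Sponsor Session, Poster Block & Workshop Block, Poster Block & Workshop Q&A, Sponsor Address & Workshop Q&A, Sponsor Session & Workshop Q&A, Workshop Block & Workshop Q&A — 11 in total.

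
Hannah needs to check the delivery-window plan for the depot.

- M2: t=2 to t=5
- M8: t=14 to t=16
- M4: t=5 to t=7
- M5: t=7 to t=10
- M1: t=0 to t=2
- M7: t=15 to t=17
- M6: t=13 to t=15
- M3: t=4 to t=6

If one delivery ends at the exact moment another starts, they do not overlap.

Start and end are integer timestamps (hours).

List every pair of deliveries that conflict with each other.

Sorted by start: M1, M2, M3, M4, M5, M6, M8, M7.
M2 starts exactly when M1 ends (back-to-back, no overlap) — done with M1.
M3 starts before M2 ends → M2 and M3 overlap.
M4 starts exactly when M2 ends (back-to-back, no overlap) — done with M2.
M4 starts before M3 ends → M3 and M4 overlap.
M5 starts after M3 ends — done with M3.
M5 starts exactly when M4 ends (back-to-back, no overlap) — done with M4.
M6 starts after M5 ends — done with M5.
M8 starts before M6 ends → M6 and M8 overlap.
M7 starts exactly when M6 ends (back-to-back, no overlap).
M7 starts before M8 ends → M8 and M7 overlap.

M2 & M3, M3 & M4, M6 & M8, M7 & M8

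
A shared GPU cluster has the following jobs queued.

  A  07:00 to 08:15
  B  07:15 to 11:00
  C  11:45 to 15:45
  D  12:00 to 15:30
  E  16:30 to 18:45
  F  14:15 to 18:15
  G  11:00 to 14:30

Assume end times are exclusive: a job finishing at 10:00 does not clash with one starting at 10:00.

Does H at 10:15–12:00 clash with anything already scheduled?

A: ends 08:15 at or before H starts 10:15 → clear.
B: starts 07:15 before H ends 12:00, and ends 11:00 after H starts 10:15 → overlap.
G: starts 11:00 before H ends 12:00, and ends 14:30 after H starts 10:15 → overlap.
C: starts 11:45 before H ends 12:00, and ends 15:45 after H starts 10:15 → overlap.
D: starts 12:00 at or after H ends 12:00 → clear.
F: starts 14:15 at or after H ends 12:00 → clear.
E: starts 16:30 at or after H ends 12:00 → clear.
H overlaps B, C, G.

Yes — it overlaps B, C, G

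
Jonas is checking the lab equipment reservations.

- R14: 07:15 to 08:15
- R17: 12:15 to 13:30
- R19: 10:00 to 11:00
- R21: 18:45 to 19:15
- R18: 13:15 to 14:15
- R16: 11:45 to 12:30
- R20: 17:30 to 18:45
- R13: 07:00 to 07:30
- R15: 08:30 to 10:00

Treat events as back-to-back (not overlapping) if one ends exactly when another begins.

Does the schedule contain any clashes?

Sorted by start: R13, R14, R15, R19, R16, R17, R18, R20, R21.
R14 starts before R13 ends → R13 and R14 overlap.
That's a conflict, so the schedule is not conflict-free.

Yes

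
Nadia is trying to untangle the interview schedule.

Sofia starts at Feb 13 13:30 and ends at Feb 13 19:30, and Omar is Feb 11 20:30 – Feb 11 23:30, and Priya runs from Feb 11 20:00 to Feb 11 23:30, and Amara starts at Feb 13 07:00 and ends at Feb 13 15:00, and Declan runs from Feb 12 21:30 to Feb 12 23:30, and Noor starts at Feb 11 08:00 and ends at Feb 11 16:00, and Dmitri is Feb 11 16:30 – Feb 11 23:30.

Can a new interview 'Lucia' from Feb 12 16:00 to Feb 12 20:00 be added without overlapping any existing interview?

Noor: ends Feb 11 16:00 at or before Lucia starts Feb 12 16:00 → clear.
Dmitri: ends Feb 11 23:30 at or before Lucia starts Feb 12 16:00 → clear.
Priya: ends Feb 11 23:30 at or before Lucia starts Feb 12 16:00 → clear.
Omar: ends Feb 11 23:30 at or before Lucia starts Feb 12 16:00 → clear.
Declan: starts Feb 12 21:30 at or after Lucia ends Feb 12 20:00 → clear.
Amara: starts Feb 13 07:00 at or after Lucia ends Feb 12 20:00 → clear.
Sofia: starts Feb 13 13:30 at or after Lucia ends Feb 12 20:00 → clear.

Yes — the slot is free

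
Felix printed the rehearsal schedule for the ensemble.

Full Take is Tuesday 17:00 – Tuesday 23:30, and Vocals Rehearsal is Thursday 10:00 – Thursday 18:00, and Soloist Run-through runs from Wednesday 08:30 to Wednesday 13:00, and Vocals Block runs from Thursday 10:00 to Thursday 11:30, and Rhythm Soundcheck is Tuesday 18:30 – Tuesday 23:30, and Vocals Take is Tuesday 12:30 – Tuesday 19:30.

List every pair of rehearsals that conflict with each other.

Full Take & Rhythm Soundcheck, Full Take & Vocals Take, Rhythm Soundcheck & Vocals Take, Vocals Block & Vocals Rehearsal

Sorted by start: Vocals Take, Full Take, Rhythm Soundcheck, Soloist Run-through, Vocals Block, Vocals Rehearsal.
Full Take starts before Vocals Take ends → Vocals Take and Full Take overlap.
Rhythm Soundcheck starts before Vocals Take ends → Vocals Take and Rhythm Soundcheck overlap.
Soloist Run-through starts after Vocals Take ends, so nothing later overlaps Vocals Take either.
Rhythm Soundcheck starts before Full Take ends → Full Take and Rhythm Soundcheck overlap.
Soloist Run-through starts after Full Take ends, so nothing later overlaps Full Take either.
Soloist Run-through starts after Rhythm Soundcheck ends, so nothing later overlaps Rhythm Soundcheck either.
Vocals Block starts after Soloist Run-through ends, so nothing later overlaps Soloist Run-through either.
Vocals Rehearsal starts before Vocals Block ends → Vocals Block and Vocals Rehearsal overlap.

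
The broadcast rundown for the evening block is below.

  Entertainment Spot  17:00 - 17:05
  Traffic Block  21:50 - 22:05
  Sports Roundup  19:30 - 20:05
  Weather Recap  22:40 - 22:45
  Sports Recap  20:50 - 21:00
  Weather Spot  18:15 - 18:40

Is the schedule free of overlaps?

Yes

Sorted by start: Entertainment Spot, Weather Spot, Sports Roundup, Sports Recap, Traffic Block, Weather Recap.
Weather Spot starts after Entertainment Spot ends — done with Entertainment Spot.
Sports Roundup starts after Weather Spot ends — done with Weather Spot.
Sports Recap starts after Sports Roundup ends — done with Sports Roundup.
Traffic Block starts after Sports Recap ends — done with Sports Recap.
Weather Recap starts after Traffic Block ends.
Every pair is clear; the schedule has no overlaps.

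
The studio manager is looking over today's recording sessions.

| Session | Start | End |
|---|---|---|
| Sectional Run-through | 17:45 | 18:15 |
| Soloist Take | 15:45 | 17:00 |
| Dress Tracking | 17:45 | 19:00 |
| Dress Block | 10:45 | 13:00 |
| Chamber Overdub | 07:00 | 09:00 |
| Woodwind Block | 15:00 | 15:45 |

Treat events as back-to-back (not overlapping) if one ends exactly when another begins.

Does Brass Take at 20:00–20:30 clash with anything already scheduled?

No — it doesn't clash with anything

Chamber Overdub: ends 09:00 at or before Brass Take starts 20:00 → clear.
Dress Block: ends 13:00 at or before Brass Take starts 20:00 → clear.
Woodwind Block: ends 15:45 at or before Brass Take starts 20:00 → clear.
Soloist Take: ends 17:00 at or before Brass Take starts 20:00 → clear.
Sectional Run-through: ends 18:15 at or before Brass Take starts 20:00 → clear.
Dress Tracking: ends 19:00 at or before Brass Take starts 20:00 → clear.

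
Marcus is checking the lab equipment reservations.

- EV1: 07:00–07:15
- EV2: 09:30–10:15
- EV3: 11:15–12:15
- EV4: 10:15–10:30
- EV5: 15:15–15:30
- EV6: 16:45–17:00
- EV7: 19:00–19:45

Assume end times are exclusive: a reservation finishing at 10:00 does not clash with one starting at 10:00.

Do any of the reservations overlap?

No

Sorted by start: EV1, EV2, EV4, EV3, EV5, EV6, EV7.
EV2 starts after EV1 ends; EV1 is clear from here.
EV4 starts exactly when EV2 ends (back-to-back, no overlap); EV2 is clear from here.
EV3 starts after EV4 ends; EV4 is clear from here.
EV5 starts after EV3 ends; EV3 is clear from here.
EV6 starts after EV5 ends; EV5 is clear from here.
EV7 starts after EV6 ends.
Every pair is clear; the schedule has no overlaps.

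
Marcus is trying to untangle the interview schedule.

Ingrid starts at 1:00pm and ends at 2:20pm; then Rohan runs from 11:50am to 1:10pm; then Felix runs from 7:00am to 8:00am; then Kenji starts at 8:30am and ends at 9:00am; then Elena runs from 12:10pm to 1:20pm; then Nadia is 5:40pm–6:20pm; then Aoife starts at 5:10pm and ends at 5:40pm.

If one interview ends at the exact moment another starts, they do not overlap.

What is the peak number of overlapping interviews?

3

Walk through starts and ends in time order (an end at T is processed before a start at T):
7:00am start Felix → 1
8:00am end Felix → 0
8:30am start Kenji → 1
9:00am end Kenji → 0
11:50am start Rohan → 1
12:10pm start Elena → 2
1:00pm start Ingrid → 3
1:10pm end Rohan → 2
1:20pm end Elena → 1
2:20pm end Ingrid → 0
5:10pm start Aoife → 1
5:40pm end Aoife → 0
5:40pm start Nadia → 1
6:20pm end Nadia → 0
Peak is 3, at 1:00pm (Elena, Ingrid, Rohan).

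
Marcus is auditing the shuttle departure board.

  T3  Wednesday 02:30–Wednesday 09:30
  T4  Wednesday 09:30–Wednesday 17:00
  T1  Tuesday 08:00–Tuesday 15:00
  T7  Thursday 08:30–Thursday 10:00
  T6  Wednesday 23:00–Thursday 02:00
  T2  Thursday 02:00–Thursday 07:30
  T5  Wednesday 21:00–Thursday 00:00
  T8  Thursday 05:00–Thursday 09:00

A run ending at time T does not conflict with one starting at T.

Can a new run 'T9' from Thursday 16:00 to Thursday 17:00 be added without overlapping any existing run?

Yes — the slot is free

T1: ends Tuesday 15:00 at or before T9 starts Thursday 16:00 → clear.
T3: ends Wednesday 09:30 at or before T9 starts Thursday 16:00 → clear.
T4: ends Wednesday 17:00 at or before T9 starts Thursday 16:00 → clear.
T5: ends Thursday 00:00 at or before T9 starts Thursday 16:00 → clear.
T6: ends Thursday 02:00 at or before T9 starts Thursday 16:00 → clear.
T2: ends Thursday 07:30 at or before T9 starts Thursday 16:00 → clear.
T8: ends Thursday 09:00 at or before T9 starts Thursday 16:00 → clear.
T7: ends Thursday 10:00 at or before T9 starts Thursday 16:00 → clear.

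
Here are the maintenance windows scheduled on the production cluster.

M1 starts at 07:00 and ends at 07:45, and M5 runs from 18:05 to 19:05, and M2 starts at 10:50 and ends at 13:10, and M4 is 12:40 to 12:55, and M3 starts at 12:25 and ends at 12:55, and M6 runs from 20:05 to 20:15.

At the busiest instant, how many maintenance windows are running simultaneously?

Sweep the timeline, counting +1 at each start and −1 at each end (ends before starts at a tie):
07:00 start M1 → 1
07:45 end M1 → 0
10:50 start M2 → 1
12:25 start M3 → 2
12:40 start M4 → 3
12:55 end M3 → 2
12:55 end M4 → 1
13:10 end M2 → 0
18:05 start M5 → 1
19:05 end M5 → 0
20:05 start M6 → 1
20:15 end M6 → 0
Peak is 3, at 12:40 (M2, M3, M4).

3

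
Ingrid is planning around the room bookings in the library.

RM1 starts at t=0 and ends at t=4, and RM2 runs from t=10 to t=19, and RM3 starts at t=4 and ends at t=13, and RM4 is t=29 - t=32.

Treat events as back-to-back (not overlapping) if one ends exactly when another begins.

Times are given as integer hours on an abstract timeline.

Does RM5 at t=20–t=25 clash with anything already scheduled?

No — it doesn't clash with anything

RM1: ends t=4 at or before RM5 starts t=20 → clear.
RM3: ends t=13 at or before RM5 starts t=20 → clear.
RM2: ends t=19 at or before RM5 starts t=20 → clear.
RM4: starts t=29 at or after RM5 ends t=25 → clear.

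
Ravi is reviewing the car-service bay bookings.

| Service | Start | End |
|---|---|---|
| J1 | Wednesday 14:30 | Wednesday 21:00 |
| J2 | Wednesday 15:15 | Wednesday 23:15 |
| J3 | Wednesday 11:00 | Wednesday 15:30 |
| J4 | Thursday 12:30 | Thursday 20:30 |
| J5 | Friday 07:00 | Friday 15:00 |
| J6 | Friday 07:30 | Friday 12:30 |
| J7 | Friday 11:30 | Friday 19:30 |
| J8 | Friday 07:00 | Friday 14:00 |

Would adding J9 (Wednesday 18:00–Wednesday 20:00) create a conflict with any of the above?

J3: ends Wednesday 15:30 at or before J9 starts Wednesday 18:00 → clear.
J1: starts Wednesday 14:30 before J9 ends Wednesday 20:00, and ends Wednesday 21:00 after J9 starts Wednesday 18:00 → overlap.
J2: starts Wednesday 15:15 before J9 ends Wednesday 20:00, and ends Wednesday 23:15 after J9 starts Wednesday 18:00 → overlap.
J4: starts Thursday 12:30 at or after J9 ends Wednesday 20:00 → clear.
J5: starts Friday 07:00 at or after J9 ends Wednesday 20:00 → clear.
J8: starts Friday 07:00 at or after J9 ends Wednesday 20:00 → clear.
J6: starts Friday 07:30 at or after J9 ends Wednesday 20:00 → clear.
J7: starts Friday 11:30 at or after J9 ends Wednesday 20:00 → clear.
J9 overlaps J1, J2.

Yes — it overlaps J1, J2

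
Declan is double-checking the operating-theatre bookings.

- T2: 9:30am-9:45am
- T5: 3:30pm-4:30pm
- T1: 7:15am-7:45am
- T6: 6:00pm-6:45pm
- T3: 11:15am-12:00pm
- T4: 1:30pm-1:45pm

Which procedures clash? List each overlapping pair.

no overlapping pairs

Check each pair: they overlap iff neither finishes before the other starts.
Sorted by start: T1, T2, T3, T4, T5, T6.
T2 starts after T1 ends, so nothing later overlaps T1 either.
T3 starts after T2 ends, so nothing later overlaps T2 either.
T4 starts after T3 ends, so nothing later overlaps T3 either.
T5 starts after T4 ends, so nothing later overlaps T4 either.
T6 starts after T5 ends.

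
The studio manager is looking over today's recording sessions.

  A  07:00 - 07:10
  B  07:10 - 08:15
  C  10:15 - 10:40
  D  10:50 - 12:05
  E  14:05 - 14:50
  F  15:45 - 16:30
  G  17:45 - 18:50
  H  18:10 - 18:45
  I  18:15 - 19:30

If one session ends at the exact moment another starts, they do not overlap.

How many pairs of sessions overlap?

Check each pair: they overlap iff neither finishes before the other starts.
Sorted by start: A, B, C, D, E, F, G, H, I.
B starts exactly when A ends (back-to-back, no overlap) — done with A.
C starts after B ends — done with B.
D starts after C ends — done with C.
E starts after D ends — done with D.
F starts after E ends — done with E.
G starts after F ends — done with F.
H starts before G ends → G and H overlap.
I starts before G ends → G and I overlap.
I starts before H ends → H and I overlap.
Overlapping pairs: G & H, G & I, H & I — 3 in total.

3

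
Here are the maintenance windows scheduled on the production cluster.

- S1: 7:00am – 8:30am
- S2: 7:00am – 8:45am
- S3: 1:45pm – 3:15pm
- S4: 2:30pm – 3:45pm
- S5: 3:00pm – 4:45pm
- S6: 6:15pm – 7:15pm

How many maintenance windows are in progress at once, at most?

Walk through starts and ends in time order (an end at T is processed before a start at T):
7:00am start S1 → 1
7:00am start S2 → 2
8:30am end S1 → 1
8:45am end S2 → 0
1:45pm start S3 → 1
2:30pm start S4 → 2
3:00pm start S5 → 3
3:15pm end S3 → 2
3:45pm end S4 → 1
4:45pm end S5 → 0
6:15pm start S6 → 1
7:15pm end S6 → 0
Peak is 3, at 3:00pm (S3, S4, S5).

3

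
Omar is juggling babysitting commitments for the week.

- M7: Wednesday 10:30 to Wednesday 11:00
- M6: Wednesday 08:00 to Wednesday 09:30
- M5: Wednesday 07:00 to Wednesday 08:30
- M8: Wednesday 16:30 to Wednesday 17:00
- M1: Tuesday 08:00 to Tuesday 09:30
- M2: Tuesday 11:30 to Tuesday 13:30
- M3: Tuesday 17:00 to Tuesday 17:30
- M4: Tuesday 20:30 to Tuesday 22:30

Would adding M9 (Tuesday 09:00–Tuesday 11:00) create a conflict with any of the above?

M1: starts Tuesday 08:00 before M9 ends Tuesday 11:00, and ends Tuesday 09:30 after M9 starts Tuesday 09:00 → overlap.
M2: starts Tuesday 11:30 at or after M9 ends Tuesday 11:00 → clear.
M3: starts Tuesday 17:00 at or after M9 ends Tuesday 11:00 → clear.
M4: starts Tuesday 20:30 at or after M9 ends Tuesday 11:00 → clear.
M5: starts Wednesday 07:00 at or after M9 ends Tuesday 11:00 → clear.
M6: starts Wednesday 08:00 at or after M9 ends Tuesday 11:00 → clear.
M7: starts Wednesday 10:30 at or after M9 ends Tuesday 11:00 → clear.
M8: starts Wednesday 16:30 at or after M9 ends Tuesday 11:00 → clear.
M9 overlaps M1.

Yes — it overlaps M1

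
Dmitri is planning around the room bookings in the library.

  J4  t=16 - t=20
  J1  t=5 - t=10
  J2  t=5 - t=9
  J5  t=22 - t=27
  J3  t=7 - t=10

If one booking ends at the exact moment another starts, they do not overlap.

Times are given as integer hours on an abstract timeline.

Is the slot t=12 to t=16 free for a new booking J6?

Yes — the slot is free

J1: ends t=10 at or before J6 starts t=12 → clear.
J2: ends t=9 at or before J6 starts t=12 → clear.
J3: ends t=10 at or before J6 starts t=12 → clear.
J4: starts t=16 at or after J6 ends t=16 → clear.
J5: starts t=22 at or after J6 ends t=16 → clear.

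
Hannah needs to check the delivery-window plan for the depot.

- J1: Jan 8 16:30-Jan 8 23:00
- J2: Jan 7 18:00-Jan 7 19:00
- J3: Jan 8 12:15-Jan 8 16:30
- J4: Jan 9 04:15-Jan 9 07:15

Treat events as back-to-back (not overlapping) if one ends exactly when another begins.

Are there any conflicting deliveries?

Sorted by start: J2, J3, J1, J4.
J3 starts after J2 ends — done with J2.
J1 starts exactly when J3 ends (back-to-back, no overlap) — done with J3.
J4 starts after J1 ends.
Every pair is clear; the schedule has no overlaps.

No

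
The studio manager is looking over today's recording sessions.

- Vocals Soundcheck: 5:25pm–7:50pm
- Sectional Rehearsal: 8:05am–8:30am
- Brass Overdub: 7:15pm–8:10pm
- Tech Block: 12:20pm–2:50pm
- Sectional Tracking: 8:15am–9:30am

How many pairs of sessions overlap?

2

Sorted by start: Sectional Rehearsal, Sectional Tracking, Tech Block, Vocals Soundcheck, Brass Overdub.
Sectional Tracking starts before Sectional Rehearsal ends → Sectional Rehearsal and Sectional Tracking overlap.
Tech Block starts after Sectional Rehearsal ends; Sectional Rehearsal is clear from here.
Tech Block starts after Sectional Tracking ends; Sectional Tracking is clear from here.
Vocals Soundcheck starts after Tech Block ends; Tech Block is clear from here.
Brass Overdub starts before Vocals Soundcheck ends → Vocals Soundcheck and Brass Overdub overlap.
Overlapping pairs: Brass Overdub & Vocals Soundcheck, Sectional Rehearsal & Sectional Tracking — 2 in total.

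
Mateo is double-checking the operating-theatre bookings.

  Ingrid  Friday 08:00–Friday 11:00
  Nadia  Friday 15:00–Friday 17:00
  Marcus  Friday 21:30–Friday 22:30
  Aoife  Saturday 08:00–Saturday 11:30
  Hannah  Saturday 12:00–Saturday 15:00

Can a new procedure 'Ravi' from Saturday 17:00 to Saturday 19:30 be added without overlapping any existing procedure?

Yes — the slot is free

Ingrid: ends Friday 11:00 at or before Ravi starts Saturday 17:00 → clear.
Nadia: ends Friday 17:00 at or before Ravi starts Saturday 17:00 → clear.
Marcus: ends Friday 22:30 at or before Ravi starts Saturday 17:00 → clear.
Aoife: ends Saturday 11:30 at or before Ravi starts Saturday 17:00 → clear.
Hannah: ends Saturday 15:00 at or before Ravi starts Saturday 17:00 → clear.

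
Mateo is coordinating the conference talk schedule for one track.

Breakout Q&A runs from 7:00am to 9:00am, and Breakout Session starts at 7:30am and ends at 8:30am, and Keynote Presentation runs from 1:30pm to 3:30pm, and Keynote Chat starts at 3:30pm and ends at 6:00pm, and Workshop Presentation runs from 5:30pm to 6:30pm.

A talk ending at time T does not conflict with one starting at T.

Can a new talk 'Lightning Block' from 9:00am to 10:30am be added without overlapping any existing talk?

Breakout Q&A: ends 9:00am at or before Lightning Block starts 9:00am → clear.
Breakout Session: ends 8:30am at or before Lightning Block starts 9:00am → clear.
Keynote Presentation: starts 1:30pm at or after Lightning Block ends 10:30am → clear.
Keynote Chat: starts 3:30pm at or after Lightning Block ends 10:30am → clear.
Workshop Presentation: starts 5:30pm at or after Lightning Block ends 10:30am → clear.

Yes — the slot is free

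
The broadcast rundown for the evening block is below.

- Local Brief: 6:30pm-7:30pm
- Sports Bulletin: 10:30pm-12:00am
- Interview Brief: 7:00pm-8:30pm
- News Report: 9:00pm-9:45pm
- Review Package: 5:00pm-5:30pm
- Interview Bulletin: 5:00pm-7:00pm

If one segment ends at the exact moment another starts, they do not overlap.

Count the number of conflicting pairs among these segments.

Sorted by start: Review Package, Interview Bulletin, Local Brief, Interview Brief, News Report, Sports Bulletin.
Interview Bulletin starts before Review Package ends → Review Package and Interview Bulletin overlap.
Local Brief starts after Review Package ends — done with Review Package.
Local Brief starts before Interview Bulletin ends → Interview Bulletin and Local Brief overlap.
Interview Brief starts exactly when Interview Bulletin ends (back-to-back, no overlap) — done with Interview Bulletin.
Interview Brief starts before Local Brief ends → Local Brief and Interview Brief overlap.
News Report starts after Local Brief ends — done with Local Brief.
News Report starts after Interview Brief ends — done with Interview Brief.
Sports Bulletin starts after News Report ends.
Overlapping pairs: Interview Brief & Local Brief, Interview Bulletin & Local Brief, Interview Bulletin & Review Package — 3 in total.

3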